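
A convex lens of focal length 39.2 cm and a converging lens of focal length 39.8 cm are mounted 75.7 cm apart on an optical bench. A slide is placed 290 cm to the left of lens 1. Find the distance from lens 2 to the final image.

128 cm

Lens 1: 1/d_i1 = 1/f₁ − 1/d_o1 = 1/(39.2) − 1/(290) = 0.02206, so d_i1 = 45.33 cm.
The intermediate image is 45.33 cm to the right of lens 1, which is 75.7 − (45.33) = 30.37 cm to the left of lens 2, so d_o2 = +30.37 cm.
Lens 2: 1/d_i2 = 1/f₂ − 1/d_o2 = 1/(39.8) − 1/(30.37) = -0.007802, so d_i2 = -128 cm.
The final image is virtual, 128 cm to the left of lens 2 (overall magnification ≈ -0.66).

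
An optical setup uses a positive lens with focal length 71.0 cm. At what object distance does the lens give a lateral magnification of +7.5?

61.5 cm

m = −d_i/d_o ⇒ d_i = −m·d_o.
1/f = 1/d_o + 1/d_i = 1/d_o − 1/(m·d_o) = (1 − 1/m)/d_o, so d_o = f(1 − 1/m) = (71.00)(1 − 1/(+7.5)) = 61.5 cm.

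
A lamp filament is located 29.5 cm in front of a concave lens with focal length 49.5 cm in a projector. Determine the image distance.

For a concave lens, f = -49.5 cm.
Lens equation: 1/v = 1/f − 1/u = 1/(-49.50) − 1/(29.5) = -0.02020 − 0.03390 = -0.05410, so v = -18.5 cm.
The image is virtual, upright and reduced, on the same side as the object.

18.5 cm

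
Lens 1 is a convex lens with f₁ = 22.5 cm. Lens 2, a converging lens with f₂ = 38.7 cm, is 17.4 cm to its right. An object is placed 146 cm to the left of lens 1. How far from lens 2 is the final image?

7.43 cm

Lens 1: 1/d_i1 = 1/f₁ − 1/d_o1 = 1/(22.5) − 1/(146) = 0.03760, so d_i1 = 26.60 cm.
The intermediate image is 26.60 cm to the right of lens 1, which lies 9.200 cm to the right of lens 2 — a virtual object — so d_o2 = −9.200 cm.
Lens 2: 1/d_i2 = 1/f₂ − 1/d_o2 = 1/(38.7) − 1/(-9.200) = 0.1345, so d_i2 = 7.43 cm.
The final image is real, 7.43 cm to the right of lens 2 (overall magnification ≈ -0.15).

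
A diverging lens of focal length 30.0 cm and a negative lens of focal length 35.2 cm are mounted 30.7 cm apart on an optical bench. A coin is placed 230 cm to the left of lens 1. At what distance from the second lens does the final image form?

21.8 cm

Lens 1 is diverging, so f₁ = −30.0 cm.
Lens 1: 1/d_i1 = 1/f₁ − 1/d_o1 = 1/(-30.0) − 1/(230) = -0.03768, so d_i1 = -26.54 cm.
The intermediate image is 26.54 cm to the left of lens 1 (virtual), which is 30.7 − (-26.54) = 57.24 cm to the left of lens 2, so d_o2 = +57.24 cm.
Lens 2 is diverging, so f₂ = −35.2 cm.
Lens 2: 1/d_i2 = 1/f₂ − 1/d_o2 = 1/(-35.2) − 1/(57.24) = -0.04588, so d_i2 = -21.8 cm.
The final image is virtual, 21.8 cm to the left of lens 2 (overall magnification ≈ 0.044).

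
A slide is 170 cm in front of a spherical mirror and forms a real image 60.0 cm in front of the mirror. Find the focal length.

Real image ⇒ d_i = +60.0 cm.
1/f = 1/d_o + 1/d_i = 1/(170) + 1/(60.0) = 0.02255, so f = 44.3 cm.
Since f is positive, the spherical mirror is concave.

f = 44.3 cm (concave)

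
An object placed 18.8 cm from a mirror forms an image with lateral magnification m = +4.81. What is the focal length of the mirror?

m = −d_i/d_o ⇒ d_i = −m·d_o = −(+4.81)·(18.8) = -90.43 cm.
1/f = 1/d_o + 1/d_i = 1/(18.8) + 1/(-90.43) = 0.04213, so f = 23.7 cm.
Since f is positive, the mirror is concave.

f = 23.7 cm (concave)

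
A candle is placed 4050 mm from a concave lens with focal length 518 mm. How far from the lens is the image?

For a concave lens, f = -518 mm.
Lens equation: 1/s_i = 1/f − 1/s_o = 1/(-518.0) − 1/(4050) = -0.001931 − 0.0002469 = -0.002177, so s_i = -459 mm.
The image is virtual, upright and reduced, on the same side as the object.

459 mm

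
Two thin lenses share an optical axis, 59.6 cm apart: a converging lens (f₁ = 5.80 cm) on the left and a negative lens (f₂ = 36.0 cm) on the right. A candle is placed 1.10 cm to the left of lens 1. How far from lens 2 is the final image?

22.6 cm

Lens 1: 1/d_i1 = 1/f₁ − 1/d_o1 = 1/(5.80) − 1/(1.10) = -0.7367, so d_i1 = -1.357 cm.
The intermediate image is 1.357 cm to the left of lens 1 (virtual), which is 59.6 − (-1.357) = 60.96 cm to the left of lens 2, so d_o2 = +60.96 cm.
Lens 2 is diverging, so f₂ = −36.0 cm.
Lens 2: 1/d_i2 = 1/f₂ − 1/d_o2 = 1/(-36.0) − 1/(60.96) = -0.04418, so d_i2 = -22.6 cm.
The final image is virtual, 22.6 cm to the left of lens 2 (overall magnification ≈ 0.46).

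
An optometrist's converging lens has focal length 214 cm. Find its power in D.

P = +0.467 D

f = 214 cm = 2.14 m.
P = 1/f = 1/(2.14 m) = +0.467 D.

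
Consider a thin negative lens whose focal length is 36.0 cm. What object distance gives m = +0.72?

For a negative lens, f = -36.0 cm.
m = −d_i/d_o ⇒ d_i = −m·d_o.
1/f = 1/d_o + 1/d_i = 1/d_o − 1/(m·d_o) = (1 − 1/m)/d_o, so d_o = f(1 − 1/m) = (-36.00)(1 − 1/(+0.72)) = 14.0 cm.

14.0 cm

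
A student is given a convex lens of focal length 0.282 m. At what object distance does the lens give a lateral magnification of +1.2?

m = −d_i/d_o ⇒ d_i = −m·d_o.
1/f = 1/d_o + 1/d_i = 1/d_o − 1/(m·d_o) = (1 − 1/m)/d_o, so d_o = f(1 − 1/m) = (0.2820)(1 − 1/(+1.2)) = 0.0470 m.

0.0470 m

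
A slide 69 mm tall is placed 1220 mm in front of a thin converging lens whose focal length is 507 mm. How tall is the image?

1/d_i = 1/f − 1/d_o = 1/(507.0) − 1/(1220) = 0.001153, so d_i = 867.5 mm.
m = −d_i/d_o = -0.7111.
|h_i| = |m|·h_o = 0.7111 × 69 = 49.1 mm. The image is real, inverted and reduced, on the far side of the lens.

49.1 mm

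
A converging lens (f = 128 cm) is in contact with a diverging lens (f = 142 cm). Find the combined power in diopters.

P₁ = 1/f₁ = 1/(1.28 m) = +0.7812 D; P₂ = 1/f₂ = 1/(-1.42 m) = -0.7042 D.
For thin lenses in contact, P = P₁ + P₂ = (+0.7812) + (-0.7042) = +0.0770 D.

P = +0.0770 D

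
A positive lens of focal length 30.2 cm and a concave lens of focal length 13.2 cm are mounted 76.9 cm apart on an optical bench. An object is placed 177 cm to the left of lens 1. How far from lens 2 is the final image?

Lens 1: 1/d_i1 = 1/f₁ − 1/d_o1 = 1/(30.2) − 1/(177) = 0.02746, so d_i1 = 36.41 cm.
The intermediate image is 36.41 cm to the right of lens 1, which is 76.9 − (36.41) = 40.49 cm to the left of lens 2, so d_o2 = +40.49 cm.
Lens 2 is diverging, so f₂ = −13.2 cm.
Lens 2: 1/d_i2 = 1/f₂ − 1/d_o2 = 1/(-13.2) − 1/(40.49) = -0.1005, so d_i2 = -9.95 cm.
The final image is virtual, 9.95 cm to the left of lens 2 (overall magnification ≈ -0.051).

9.95 cm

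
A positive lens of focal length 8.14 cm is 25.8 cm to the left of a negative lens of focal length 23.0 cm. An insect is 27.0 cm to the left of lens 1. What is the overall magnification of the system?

m = -0.267

Lens 1: 1/d_i1 = 1/(8.14) − 1/(27.0) = 0.08581, so d_i1 = 11.65 cm; m₁ = −d_i1/d_o1 = -0.4315.
d_o2 = 25.8 − (11.65) = 14.15 cm.
f₂ = −23.0 cm (diverging).
Lens 2: 1/d_i2 = 1/(-23.0) − 1/(14.15) = -0.1141, so d_i2 = -8.760 cm; m₂ = −d_i2/d_o2 = +0.6191.
m = m₁·m₂ = (-0.4315)(+0.6191) = -0.267.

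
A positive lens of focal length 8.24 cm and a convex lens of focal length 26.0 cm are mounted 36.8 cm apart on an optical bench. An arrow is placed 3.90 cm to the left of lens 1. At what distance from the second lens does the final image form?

63.1 cm

Lens 1: 1/d_i1 = 1/f₁ − 1/d_o1 = 1/(8.24) − 1/(3.90) = -0.1351, so d_i1 = -7.405 cm.
The intermediate image is 7.405 cm to the left of lens 1 (virtual), which is 36.8 − (-7.405) = 44.20 cm to the left of lens 2, so d_o2 = +44.20 cm.
Lens 2: 1/d_i2 = 1/f₂ − 1/d_o2 = 1/(26.0) − 1/(44.20) = 0.01584, so d_i2 = 63.1 cm.
The final image is real, 63.1 cm to the right of lens 2 (overall magnification ≈ -2.7).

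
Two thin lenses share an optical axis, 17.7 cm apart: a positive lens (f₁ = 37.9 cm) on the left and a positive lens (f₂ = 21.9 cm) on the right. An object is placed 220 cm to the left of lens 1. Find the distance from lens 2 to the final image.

Lens 1: 1/d_i1 = 1/f₁ − 1/d_o1 = 1/(37.9) − 1/(220) = 0.02184, so d_i1 = 45.79 cm.
The intermediate image is 45.79 cm to the right of lens 1, which lies 28.09 cm to the right of lens 2 — a virtual object — so d_o2 = −28.09 cm.
Lens 2: 1/d_i2 = 1/f₂ − 1/d_o2 = 1/(21.9) − 1/(-28.09) = 0.08126, so d_i2 = 12.3 cm.
The final image is real, 12.3 cm to the right of lens 2 (overall magnification ≈ -0.091).

12.3 cm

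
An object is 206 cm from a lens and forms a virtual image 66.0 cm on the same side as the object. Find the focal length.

Virtual image ⇒ d_i = −66.0 cm.
1/f = 1/d_o + 1/d_i = 1/(206) + 1/(-66.0) = -0.01030, so f = -97.1 cm.
Since f is negative, the lens is diverging.

f = -97.1 cm (diverging)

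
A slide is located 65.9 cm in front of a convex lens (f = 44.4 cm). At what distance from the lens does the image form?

Thin-lens equation: 1/q = 1/f − 1/p = 1/(44.40) − 1/(65.9) = 0.02252 − 0.01517 = 0.007348, so q = 136 cm.
The image is real, inverted and enlarged, on the far side of the lens.

136 cm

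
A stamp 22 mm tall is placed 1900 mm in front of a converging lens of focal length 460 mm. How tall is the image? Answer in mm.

1/d_i = 1/f − 1/d_o = 1/(460.0) − 1/(1900) = 0.001648, so d_i = 606.9 mm.
m = −d_i/d_o = -0.3194.
|h_i| = |m|·h_o = 0.3194 × 22 = 7.03 mm. The image is real, inverted and reduced, on the far side of the lens.

7.03 mm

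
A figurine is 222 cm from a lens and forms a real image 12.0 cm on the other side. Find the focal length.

Real image ⇒ d_i = +12.0 cm.
1/f = 1/d_o + 1/d_i = 1/(222) + 1/(12.0) = 0.08784, so f = 11.4 cm.
Since f is positive, the lens is converging.

f = 11.4 cm (converging)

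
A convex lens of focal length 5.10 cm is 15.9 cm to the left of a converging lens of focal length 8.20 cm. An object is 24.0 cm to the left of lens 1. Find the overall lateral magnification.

Lens 1: 1/d_i1 = 1/(5.10) − 1/(24.0) = 0.1544, so d_i1 = 6.476 cm; m₁ = −d_i1/d_o1 = -0.2698.
d_o2 = 15.9 − (6.476) = 9.424 cm.
Lens 2: 1/d_i2 = 1/(8.20) − 1/(9.424) = 0.01584, so d_i2 = 63.13 cm; m₂ = −d_i2/d_o2 = -6.699.
m = m₁·m₂ = (-0.2698)(-6.699) = +1.81.

m = +1.81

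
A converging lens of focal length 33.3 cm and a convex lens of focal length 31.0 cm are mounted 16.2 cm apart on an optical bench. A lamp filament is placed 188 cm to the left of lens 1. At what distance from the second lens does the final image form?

13.6 cm

Lens 1: 1/d_i1 = 1/f₁ − 1/d_o1 = 1/(33.3) − 1/(188) = 0.02471, so d_i1 = 40.47 cm.
The intermediate image is 40.47 cm to the right of lens 1, which lies 24.27 cm to the right of lens 2 — a virtual object — so d_o2 = −24.27 cm.
Lens 2: 1/d_i2 = 1/f₂ − 1/d_o2 = 1/(31.0) − 1/(-24.27) = 0.07346, so d_i2 = 13.6 cm.
The final image is real, 13.6 cm to the right of lens 2 (overall magnification ≈ -0.12).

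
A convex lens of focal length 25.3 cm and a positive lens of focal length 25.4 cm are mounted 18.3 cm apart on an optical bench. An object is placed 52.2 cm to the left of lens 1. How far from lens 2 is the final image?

Lens 1: 1/d_i1 = 1/f₁ − 1/d_o1 = 1/(25.3) − 1/(52.2) = 0.02037, so d_i1 = 49.10 cm.
The intermediate image is 49.10 cm to the right of lens 1, which lies 30.80 cm to the right of lens 2 — a virtual object — so d_o2 = −30.80 cm.
Lens 2: 1/d_i2 = 1/f₂ − 1/d_o2 = 1/(25.4) − 1/(-30.80) = 0.07184, so d_i2 = 13.9 cm.
The final image is real, 13.9 cm to the right of lens 2 (overall magnification ≈ -0.43).

13.9 cm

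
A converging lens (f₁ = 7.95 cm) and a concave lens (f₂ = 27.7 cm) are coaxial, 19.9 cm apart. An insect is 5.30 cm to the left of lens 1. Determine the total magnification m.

m = +1.31

Lens 1: 1/d_i1 = 1/(7.95) − 1/(5.30) = -0.06289, so d_i1 = -15.90 cm; m₁ = −d_i1/d_o1 = +3.000.
d_o2 = 19.9 − (-15.90) = 35.80 cm.
f₂ = −27.7 cm (diverging).
Lens 2: 1/d_i2 = 1/(-27.7) − 1/(35.80) = -0.06403, so d_i2 = -15.62 cm; m₂ = −d_i2/d_o2 = +0.4362.
m = m₁·m₂ = (+3.000)(+0.4362) = +1.31.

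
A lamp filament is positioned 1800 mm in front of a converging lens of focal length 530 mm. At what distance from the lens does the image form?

Thin-lens equation: 1/v = 1/f − 1/u = 1/(530.0) − 1/(1800) = 0.001887 − 0.0005556 = 0.001331, so v = 751 mm.
The image is real, inverted and reduced, on the far side of the lens.

751 mm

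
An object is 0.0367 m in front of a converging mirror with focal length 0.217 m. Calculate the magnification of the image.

1/d_i = 1/f − 1/d_o = 1/(0.2170) − 1/(0.0367) = -22.64, so d_i = -0.04417 m.
m = −d_i/d_o = −(-0.04417)/(0.0367) = +1.20.
The image is virtual, upright and enlarged, behind the mirror.

m = +1.20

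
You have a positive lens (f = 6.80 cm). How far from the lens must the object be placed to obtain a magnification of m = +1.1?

m = −d_i/d_o ⇒ d_i = −m·d_o.
1/f = 1/d_o + 1/d_i = 1/d_o − 1/(m·d_o) = (1 − 1/m)/d_o, so d_o = f(1 − 1/m) = (6.800)(1 − 1/(+1.1)) = 0.618 cm.

0.618 cm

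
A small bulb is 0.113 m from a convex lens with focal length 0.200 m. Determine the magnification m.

m = +2.30

1/d_i = 1/f − 1/d_o = 1/(0.2000) − 1/(0.113) = -3.850, so d_i = -0.2598 m.
m = −d_i/d_o = −(-0.2598)/(0.113) = +2.30.
The image is virtual, upright and enlarged, on the same side as the object.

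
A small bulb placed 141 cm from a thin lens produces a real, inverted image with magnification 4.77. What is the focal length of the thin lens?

f = 117 cm (converging)

m = −d_i/d_o ⇒ d_i = −m·d_o = −(-4.77)·(141) = 672.6 cm.
1/f = 1/d_o + 1/d_i = 1/(141) + 1/(672.6) = 0.008579, so f = 117 cm.
Since f is positive, the thin lens is converging.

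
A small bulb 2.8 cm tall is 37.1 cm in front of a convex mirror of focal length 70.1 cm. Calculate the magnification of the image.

m = +0.654

For a convex mirror, f = -70.1 cm.
1/d_i = 1/f − 1/d_o = 1/(-70.10) − 1/(37.1) = -0.04122, so d_i = -24.26 cm.
m = −d_i/d_o = −(-24.26)/(37.1) = +0.654.
The image is virtual, upright and reduced, behind the mirror.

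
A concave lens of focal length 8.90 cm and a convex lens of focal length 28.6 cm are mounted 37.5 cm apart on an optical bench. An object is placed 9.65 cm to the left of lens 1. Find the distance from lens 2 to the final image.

Lens 1 is diverging, so f₁ = −8.90 cm.
Lens 1: 1/d_i1 = 1/f₁ − 1/d_o1 = 1/(-8.90) − 1/(9.65) = -0.2160, so d_i1 = -4.630 cm.
The intermediate image is 4.630 cm to the left of lens 1 (virtual), which is 37.5 − (-4.630) = 42.13 cm to the left of lens 2, so d_o2 = +42.13 cm.
Lens 2: 1/d_i2 = 1/f₂ − 1/d_o2 = 1/(28.6) − 1/(42.13) = 0.01123, so d_i2 = 89.1 cm.
The final image is real, 89.1 cm to the right of lens 2 (overall magnification ≈ -1.0).

89.1 cm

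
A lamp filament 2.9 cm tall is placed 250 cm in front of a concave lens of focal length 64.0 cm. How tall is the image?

For a concave lens, f = -64.0 cm.
1/d_i = 1/f − 1/d_o = 1/(-64.00) − 1/(250) = -0.01963, so d_i = -50.96 cm.
m = −d_i/d_o = +0.2038.
|h_i| = |m|·h_o = 0.2038 × 2.9 = 0.591 cm. The image is virtual, upright and reduced, on the same side as the object.

0.591 cm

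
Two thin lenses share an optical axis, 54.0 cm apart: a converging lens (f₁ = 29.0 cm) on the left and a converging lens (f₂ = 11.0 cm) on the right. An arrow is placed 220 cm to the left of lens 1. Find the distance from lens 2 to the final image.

23.6 cm

Lens 1: 1/d_i1 = 1/f₁ − 1/d_o1 = 1/(29.0) − 1/(220) = 0.02994, so d_i1 = 33.40 cm.
The intermediate image is 33.40 cm to the right of lens 1, which is 54.0 − (33.40) = 20.60 cm to the left of lens 2, so d_o2 = +20.60 cm.
Lens 2: 1/d_i2 = 1/f₂ − 1/d_o2 = 1/(11.0) − 1/(20.60) = 0.04237, so d_i2 = 23.6 cm.
The final image is real, 23.6 cm to the right of lens 2 (overall magnification ≈ 0.17).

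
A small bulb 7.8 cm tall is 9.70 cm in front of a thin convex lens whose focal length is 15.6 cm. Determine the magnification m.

m = +2.64

1/d_i = 1/f − 1/d_o = 1/(15.60) − 1/(9.70) = -0.03899, so d_i = -25.65 cm.
m = −d_i/d_o = −(-25.65)/(9.70) = +2.64.
The image is virtual, upright and enlarged, on the same side as the object.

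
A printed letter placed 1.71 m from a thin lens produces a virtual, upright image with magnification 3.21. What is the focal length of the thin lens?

m = −d_i/d_o ⇒ d_i = −m·d_o = −(+3.21)·(1.71) = -5.489 m.
1/f = 1/d_o + 1/d_i = 1/(1.71) + 1/(-5.489) = 0.4026, so f = 2.48 m.
Since f is positive, the thin lens is converging.

f = 2.48 m (converging)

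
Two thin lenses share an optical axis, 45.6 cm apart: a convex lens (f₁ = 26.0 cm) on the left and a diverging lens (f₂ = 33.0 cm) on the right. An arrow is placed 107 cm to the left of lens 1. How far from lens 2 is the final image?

8.39 cm

Lens 1: 1/d_i1 = 1/f₁ − 1/d_o1 = 1/(26.0) − 1/(107) = 0.02912, so d_i1 = 34.35 cm.
The intermediate image is 34.35 cm to the right of lens 1, which is 45.6 − (34.35) = 11.25 cm to the left of lens 2, so d_o2 = +11.25 cm.
Lens 2 is diverging, so f₂ = −33.0 cm.
Lens 2: 1/d_i2 = 1/f₂ − 1/d_o2 = 1/(-33.0) − 1/(11.25) = -0.1192, so d_i2 = -8.39 cm.
The final image is virtual, 8.39 cm to the left of lens 2 (overall magnification ≈ -0.24).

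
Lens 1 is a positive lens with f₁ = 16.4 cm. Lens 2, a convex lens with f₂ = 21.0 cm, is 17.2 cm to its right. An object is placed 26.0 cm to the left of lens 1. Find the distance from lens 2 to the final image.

11.9 cm

Lens 1: 1/d_i1 = 1/f₁ − 1/d_o1 = 1/(16.4) − 1/(26.0) = 0.02251, so d_i1 = 44.42 cm.
The intermediate image is 44.42 cm to the right of lens 1, which lies 27.22 cm to the right of lens 2 — a virtual object — so d_o2 = −27.22 cm.
Lens 2: 1/d_i2 = 1/f₂ − 1/d_o2 = 1/(21.0) − 1/(-27.22) = 0.08436, so d_i2 = 11.9 cm.
The final image is real, 11.9 cm to the right of lens 2 (overall magnification ≈ -0.74).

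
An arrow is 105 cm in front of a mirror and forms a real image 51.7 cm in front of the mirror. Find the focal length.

Real image ⇒ d_i = +51.7 cm.
1/f = 1/d_o + 1/d_i = 1/(105) + 1/(51.7) = 0.02887, so f = 34.6 cm.
Since f is positive, the mirror is concave.

f = 34.6 cm (concave)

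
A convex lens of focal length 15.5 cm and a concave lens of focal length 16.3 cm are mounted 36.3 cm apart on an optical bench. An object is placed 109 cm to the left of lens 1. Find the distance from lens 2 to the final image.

Lens 1: 1/d_i1 = 1/f₁ − 1/d_o1 = 1/(15.5) − 1/(109) = 0.05534, so d_i1 = 18.07 cm.
The intermediate image is 18.07 cm to the right of lens 1, which is 36.3 − (18.07) = 18.23 cm to the left of lens 2, so d_o2 = +18.23 cm.
Lens 2 is diverging, so f₂ = −16.3 cm.
Lens 2: 1/d_i2 = 1/f₂ − 1/d_o2 = 1/(-16.3) − 1/(18.23) = -0.1162, so d_i2 = -8.61 cm.
The final image is virtual, 8.61 cm to the left of lens 2 (overall magnification ≈ -0.078).

8.61 cm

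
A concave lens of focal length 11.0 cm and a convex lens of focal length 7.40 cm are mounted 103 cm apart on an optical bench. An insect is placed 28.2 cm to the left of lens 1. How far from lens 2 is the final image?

Lens 1 is diverging, so f₁ = −11.0 cm.
Lens 1: 1/d_i1 = 1/f₁ − 1/d_o1 = 1/(-11.0) − 1/(28.2) = -0.1264, so d_i1 = -7.913 cm.
The intermediate image is 7.913 cm to the left of lens 1 (virtual), which is 103 − (-7.913) = 110.9 cm to the left of lens 2, so d_o2 = +110.9 cm.
Lens 2: 1/d_i2 = 1/f₂ − 1/d_o2 = 1/(7.40) − 1/(110.9) = 0.1261, so d_i2 = 7.93 cm.
The final image is real, 7.93 cm to the right of lens 2 (overall magnification ≈ -0.020).

7.93 cm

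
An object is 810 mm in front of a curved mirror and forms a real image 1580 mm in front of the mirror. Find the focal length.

Real image ⇒ d_i = +1580 mm.
1/f = 1/d_o + 1/d_i = 1/(810) + 1/(1580) = 0.001867, so f = 535 mm.
Since f is positive, the curved mirror is concave.

f = 535 mm (concave)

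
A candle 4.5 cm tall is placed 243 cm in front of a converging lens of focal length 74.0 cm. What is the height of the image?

1.97 cm

1/d_i = 1/f − 1/d_o = 1/(74.00) − 1/(243) = 0.009398, so d_i = 106.4 cm.
m = −d_i/d_o = -0.4379.
|h_i| = |m|·h_o = 0.4379 × 4.5 = 1.97 cm. The image is real, inverted and reduced, on the far side of the lens.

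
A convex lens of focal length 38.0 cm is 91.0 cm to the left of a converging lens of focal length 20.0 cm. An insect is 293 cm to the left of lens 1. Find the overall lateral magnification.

Lens 1: 1/d_i1 = 1/(38.0) − 1/(293) = 0.02290, so d_i1 = 43.66 cm; m₁ = −d_i1/d_o1 = -0.1490.
d_o2 = 91.0 − (43.66) = 47.34 cm.
Lens 2: 1/d_i2 = 1/(20.0) − 1/(47.34) = 0.02888, so d_i2 = 34.63 cm; m₂ = −d_i2/d_o2 = -0.7315.
m = m₁·m₂ = (-0.1490)(-0.7315) = +0.109.

m = +0.109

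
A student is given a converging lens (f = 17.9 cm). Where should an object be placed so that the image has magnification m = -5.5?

21.2 cm

m = −d_i/d_o ⇒ d_i = −m·d_o.
1/f = 1/d_o + 1/d_i = 1/d_o − 1/(m·d_o) = (1 − 1/m)/d_o, so d_o = f(1 − 1/m) = (17.90)(1 − 1/(-5.5)) = 21.2 cm.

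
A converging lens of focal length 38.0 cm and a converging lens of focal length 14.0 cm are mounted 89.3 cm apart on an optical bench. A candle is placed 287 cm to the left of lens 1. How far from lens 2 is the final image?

20.2 cm

Lens 1: 1/d_i1 = 1/f₁ − 1/d_o1 = 1/(38.0) − 1/(287) = 0.02283, so d_i1 = 43.80 cm.
The intermediate image is 43.80 cm to the right of lens 1, which is 89.3 − (43.80) = 45.50 cm to the left of lens 2, so d_o2 = +45.50 cm.
Lens 2: 1/d_i2 = 1/f₂ − 1/d_o2 = 1/(14.0) − 1/(45.50) = 0.04945, so d_i2 = 20.2 cm.
The final image is real, 20.2 cm to the right of lens 2 (overall magnification ≈ 0.068).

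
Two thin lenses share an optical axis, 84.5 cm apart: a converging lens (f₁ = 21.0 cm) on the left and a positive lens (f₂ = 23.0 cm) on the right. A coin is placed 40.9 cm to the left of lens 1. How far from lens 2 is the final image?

51.8 cm

Lens 1: 1/d_i1 = 1/f₁ − 1/d_o1 = 1/(21.0) − 1/(40.9) = 0.02317, so d_i1 = 43.16 cm.
The intermediate image is 43.16 cm to the right of lens 1, which is 84.5 − (43.16) = 41.34 cm to the left of lens 2, so d_o2 = +41.34 cm.
Lens 2: 1/d_i2 = 1/f₂ − 1/d_o2 = 1/(23.0) − 1/(41.34) = 0.01929, so d_i2 = 51.8 cm.
The final image is real, 51.8 cm to the right of lens 2 (overall magnification ≈ 1.3).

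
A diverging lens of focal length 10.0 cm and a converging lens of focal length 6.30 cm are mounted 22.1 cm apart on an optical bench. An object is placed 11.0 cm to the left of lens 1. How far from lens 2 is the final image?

Lens 1 is diverging, so f₁ = −10.0 cm.
Lens 1: 1/d_i1 = 1/f₁ − 1/d_o1 = 1/(-10.0) − 1/(11.0) = -0.1909, so d_i1 = -5.238 cm.
The intermediate image is 5.238 cm to the left of lens 1 (virtual), which is 22.1 − (-5.238) = 27.34 cm to the left of lens 2, so d_o2 = +27.34 cm.
Lens 2: 1/d_i2 = 1/f₂ − 1/d_o2 = 1/(6.30) − 1/(27.34) = 0.1222, so d_i2 = 8.19 cm.
The final image is real, 8.19 cm to the right of lens 2 (overall magnification ≈ -0.14).

8.19 cm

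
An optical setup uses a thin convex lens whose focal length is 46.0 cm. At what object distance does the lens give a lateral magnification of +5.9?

38.2 cm

m = −d_i/d_o ⇒ d_i = −m·d_o.
1/f = 1/d_o + 1/d_i = 1/d_o − 1/(m·d_o) = (1 − 1/m)/d_o, so d_o = f(1 − 1/m) = (46.00)(1 − 1/(+5.9)) = 38.2 cm.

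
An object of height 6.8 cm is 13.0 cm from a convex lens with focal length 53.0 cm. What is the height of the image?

1/d_i = 1/f − 1/d_o = 1/(53.00) − 1/(13.0) = -0.05806, so d_i = -17.23 cm.
m = −d_i/d_o = +1.325.
|h_i| = |m|·h_o = 1.325 × 6.8 = 9.01 cm. The image is virtual, upright and enlarged, on the same side as the object.

9.01 cm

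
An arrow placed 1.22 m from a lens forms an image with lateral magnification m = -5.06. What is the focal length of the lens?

m = −d_i/d_o ⇒ d_i = −m·d_o = −(-5.06)·(1.22) = 6.173 m.
1/f = 1/d_o + 1/d_i = 1/(1.22) + 1/(6.173) = 0.9817, so f = 1.02 m.
Since f is positive, the lens is converging.

f = 1.02 m (converging)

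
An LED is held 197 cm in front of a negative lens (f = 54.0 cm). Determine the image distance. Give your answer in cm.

For a negative lens, f = -54.0 cm.
Thin-lens equation: 1/q = 1/f − 1/p = 1/(-54.00) − 1/(197) = -0.01852 − 0.005076 = -0.02359, so q = -42.4 cm.
The image is virtual, upright and reduced, on the same side as the object.

42.4 cm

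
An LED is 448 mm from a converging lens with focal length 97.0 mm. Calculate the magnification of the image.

m = -0.276

1/d_i = 1/f − 1/d_o = 1/(97.00) − 1/(448) = 0.008077, so d_i = 123.8 mm.
m = −d_i/d_o = −(123.8)/(448) = -0.276.
The image is real, inverted and reduced, on the far side of the lens.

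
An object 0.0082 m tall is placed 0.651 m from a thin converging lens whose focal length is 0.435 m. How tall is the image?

0.0165 m

1/d_i = 1/f − 1/d_o = 1/(0.4350) − 1/(0.651) = 0.7628, so d_i = 1.311 m.
m = −d_i/d_o = -2.014.
|h_i| = |m|·h_o = 2.014 × 0.0082 = 0.0165 m. The image is real, inverted and enlarged, on the far side of the lens.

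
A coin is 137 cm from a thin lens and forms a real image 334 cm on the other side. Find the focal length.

f = 97.2 cm (converging)

Real image ⇒ d_i = +334 cm.
1/f = 1/d_o + 1/d_i = 1/(137) + 1/(334) = 0.01029, so f = 97.2 cm.
Since f is positive, the thin lens is converging.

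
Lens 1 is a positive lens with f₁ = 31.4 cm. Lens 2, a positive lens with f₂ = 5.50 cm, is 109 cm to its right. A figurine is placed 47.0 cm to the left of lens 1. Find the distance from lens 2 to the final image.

Lens 1: 1/d_i1 = 1/f₁ − 1/d_o1 = 1/(31.4) − 1/(47.0) = 0.01057, so d_i1 = 94.60 cm.
The intermediate image is 94.60 cm to the right of lens 1, which is 109 − (94.60) = 14.40 cm to the left of lens 2, so d_o2 = +14.40 cm.
Lens 2: 1/d_i2 = 1/f₂ − 1/d_o2 = 1/(5.50) − 1/(14.40) = 0.1124, so d_i2 = 8.90 cm.
The final image is real, 8.90 cm to the right of lens 2 (overall magnification ≈ 1.2).

8.90 cm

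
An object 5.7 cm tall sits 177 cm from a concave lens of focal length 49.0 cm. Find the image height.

1.24 cm

For a concave lens, f = -49.0 cm.
1/d_i = 1/f − 1/d_o = 1/(-49.00) − 1/(177) = -0.02606, so d_i = -38.38 cm.
m = −d_i/d_o = +0.2168.
|h_i| = |m|·h_o = 0.2168 × 5.7 = 1.24 cm. The image is virtual, upright and reduced, on the same side as the object.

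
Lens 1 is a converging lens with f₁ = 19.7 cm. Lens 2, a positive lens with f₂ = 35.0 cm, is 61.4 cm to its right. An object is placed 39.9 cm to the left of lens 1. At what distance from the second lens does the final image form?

Lens 1: 1/d_i1 = 1/f₁ − 1/d_o1 = 1/(19.7) − 1/(39.9) = 0.02570, so d_i1 = 38.91 cm.
The intermediate image is 38.91 cm to the right of lens 1, which is 61.4 − (38.91) = 22.49 cm to the left of lens 2, so d_o2 = +22.49 cm.
Lens 2: 1/d_i2 = 1/f₂ − 1/d_o2 = 1/(35.0) − 1/(22.49) = -0.01589, so d_i2 = -62.9 cm.
The final image is virtual, 62.9 cm to the left of lens 2 (overall magnification ≈ -2.7).

62.9 cm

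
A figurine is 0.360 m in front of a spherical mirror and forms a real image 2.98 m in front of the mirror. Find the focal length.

f = 0.321 m (concave)

Real image ⇒ d_i = +2.98 m.
1/f = 1/d_o + 1/d_i = 1/(0.360) + 1/(2.98) = 3.113, so f = 0.321 m.
Since f is positive, the spherical mirror is concave.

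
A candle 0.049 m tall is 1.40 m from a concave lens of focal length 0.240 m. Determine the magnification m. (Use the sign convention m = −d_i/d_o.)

m = +0.146

For a concave lens, f = -0.240 m.
1/d_i = 1/f − 1/d_o = 1/(-0.2400) − 1/(1.40) = -4.881, so d_i = -0.2049 m.
m = −d_i/d_o = −(-0.2049)/(1.40) = +0.146.
The image is virtual, upright and reduced, on the same side as the object.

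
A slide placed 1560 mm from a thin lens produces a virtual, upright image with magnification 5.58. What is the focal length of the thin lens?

f = 1900 mm (converging)

m = −d_i/d_o ⇒ d_i = −m·d_o = −(+5.58)·(1560) = -8705 mm.
1/f = 1/d_o + 1/d_i = 1/(1560) + 1/(-8705) = 0.0005261, so f = 1900 mm.
Since f is positive, the thin lens is converging.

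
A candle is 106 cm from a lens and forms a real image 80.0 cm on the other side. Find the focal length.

Real image ⇒ d_i = +80.0 cm.
1/f = 1/d_o + 1/d_i = 1/(106) + 1/(80.0) = 0.02193, so f = 45.6 cm.
Since f is positive, the lens is converging.

f = 45.6 cm (converging)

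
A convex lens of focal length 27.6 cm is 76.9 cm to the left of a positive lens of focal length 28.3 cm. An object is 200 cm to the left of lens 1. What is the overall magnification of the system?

Lens 1: 1/d_i1 = 1/(27.6) − 1/(200) = 0.03123, so d_i1 = 32.02 cm; m₁ = −d_i1/d_o1 = -0.1601.
d_o2 = 76.9 − (32.02) = 44.88 cm.
Lens 2: 1/d_i2 = 1/(28.3) − 1/(44.88) = 0.01305, so d_i2 = 76.60 cm; m₂ = −d_i2/d_o2 = -1.707.
m = m₁·m₂ = (-0.1601)(-1.707) = +0.273.

m = +0.273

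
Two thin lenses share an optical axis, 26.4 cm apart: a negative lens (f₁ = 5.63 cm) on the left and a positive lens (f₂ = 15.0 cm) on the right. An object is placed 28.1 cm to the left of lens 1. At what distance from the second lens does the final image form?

Lens 1 is diverging, so f₁ = −5.63 cm.
Lens 1: 1/d_i1 = 1/f₁ − 1/d_o1 = 1/(-5.63) − 1/(28.1) = -0.2132, so d_i1 = -4.690 cm.
The intermediate image is 4.690 cm to the left of lens 1 (virtual), which is 26.4 − (-4.690) = 31.09 cm to the left of lens 2, so d_o2 = +31.09 cm.
Lens 2: 1/d_i2 = 1/f₂ − 1/d_o2 = 1/(15.0) − 1/(31.09) = 0.03450, so d_i2 = 29.0 cm.
The final image is real, 29.0 cm to the right of lens 2 (overall magnification ≈ -0.16).

29.0 cm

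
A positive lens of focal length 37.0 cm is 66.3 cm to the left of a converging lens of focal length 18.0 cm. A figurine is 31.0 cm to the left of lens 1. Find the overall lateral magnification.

m = -0.464

Lens 1: 1/d_i1 = 1/(37.0) − 1/(31.0) = -0.005231, so d_i1 = -191.2 cm; m₁ = −d_i1/d_o1 = +6.168.
d_o2 = 66.3 − (-191.2) = 257.5 cm.
Lens 2: 1/d_i2 = 1/(18.0) − 1/(257.5) = 0.05167, so d_i2 = 19.35 cm; m₂ = −d_i2/d_o2 = -0.07516.
m = m₁·m₂ = (+6.168)(-0.07516) = -0.464.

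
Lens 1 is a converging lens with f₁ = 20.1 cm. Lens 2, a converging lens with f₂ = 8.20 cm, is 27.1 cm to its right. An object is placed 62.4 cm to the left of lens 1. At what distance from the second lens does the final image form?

Lens 1: 1/d_i1 = 1/f₁ − 1/d_o1 = 1/(20.1) − 1/(62.4) = 0.03373, so d_i1 = 29.65 cm.
The intermediate image is 29.65 cm to the right of lens 1, which lies 2.550 cm to the right of lens 2 — a virtual object — so d_o2 = −2.550 cm.
Lens 2: 1/d_i2 = 1/f₂ − 1/d_o2 = 1/(8.20) − 1/(-2.550) = 0.5141, so d_i2 = 1.95 cm.
The final image is real, 1.95 cm to the right of lens 2 (overall magnification ≈ -0.36).

1.95 cm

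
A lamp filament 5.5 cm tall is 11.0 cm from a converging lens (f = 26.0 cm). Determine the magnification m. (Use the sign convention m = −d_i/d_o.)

1/d_i = 1/f − 1/d_o = 1/(26.00) − 1/(11.0) = -0.05245, so d_i = -19.07 cm.
m = −d_i/d_o = −(-19.07)/(11.0) = +1.73.
The image is virtual, upright and enlarged, on the same side as the object.

m = +1.73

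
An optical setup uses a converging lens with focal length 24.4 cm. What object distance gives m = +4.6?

19.1 cm

m = −d_i/d_o ⇒ d_i = −m·d_o.
1/f = 1/d_o + 1/d_i = 1/d_o − 1/(m·d_o) = (1 − 1/m)/d_o, so d_o = f(1 − 1/m) = (24.40)(1 − 1/(+4.6)) = 19.1 cm.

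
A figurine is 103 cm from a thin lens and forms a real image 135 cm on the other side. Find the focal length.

f = 58.4 cm (converging)

Real image ⇒ d_i = +135 cm.
1/f = 1/d_o + 1/d_i = 1/(103) + 1/(135) = 0.01712, so f = 58.4 cm.
Since f is positive, the thin lens is converging.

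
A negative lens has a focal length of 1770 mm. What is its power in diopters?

P = -0.565 D

For a negative lens, f = −1770 mm.
f = -177 cm = -1.77 m.
P = 1/f = 1/(-1.77 m) = -0.565 D.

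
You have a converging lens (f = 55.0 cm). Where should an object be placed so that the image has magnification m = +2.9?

m = −d_i/d_o ⇒ d_i = −m·d_o.
1/f = 1/d_o + 1/d_i = 1/d_o − 1/(m·d_o) = (1 − 1/m)/d_o, so d_o = f(1 − 1/m) = (55.00)(1 − 1/(+2.9)) = 36.0 cm.

36.0 cm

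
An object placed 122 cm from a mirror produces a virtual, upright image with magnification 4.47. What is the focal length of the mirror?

m = −d_i/d_o ⇒ d_i = −m·d_o = −(+4.47)·(122) = -545.3 cm.
1/f = 1/d_o + 1/d_i = 1/(122) + 1/(-545.3) = 0.006363, so f = 157 cm.
Since f is positive, the mirror is concave.

f = 157 cm (concave)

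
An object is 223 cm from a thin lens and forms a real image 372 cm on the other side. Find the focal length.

Real image ⇒ d_i = +372 cm.
1/f = 1/d_o + 1/d_i = 1/(223) + 1/(372) = 0.007172, so f = 139 cm.
Since f is positive, the thin lens is converging.

f = 139 cm (converging)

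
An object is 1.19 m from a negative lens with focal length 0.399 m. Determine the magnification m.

For a negative lens, f = -0.399 m.
1/d_i = 1/f − 1/d_o = 1/(-0.3990) − 1/(1.19) = -3.347, so d_i = -0.2988 m.
m = −d_i/d_o = −(-0.2988)/(1.19) = +0.251.
The image is virtual, upright and reduced, on the same side as the object.

m = +0.251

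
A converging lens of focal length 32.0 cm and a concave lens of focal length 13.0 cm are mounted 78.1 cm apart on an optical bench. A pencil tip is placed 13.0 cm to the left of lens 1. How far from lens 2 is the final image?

Lens 1: 1/d_i1 = 1/f₁ − 1/d_o1 = 1/(32.0) − 1/(13.0) = -0.04567, so d_i1 = -21.89 cm.
The intermediate image is 21.89 cm to the left of lens 1 (virtual), which is 78.1 − (-21.89) = 99.99 cm to the left of lens 2, so d_o2 = +99.99 cm.
Lens 2 is diverging, so f₂ = −13.0 cm.
Lens 2: 1/d_i2 = 1/f₂ − 1/d_o2 = 1/(-13.0) − 1/(99.99) = -0.08692, so d_i2 = -11.5 cm.
The final image is virtual, 11.5 cm to the left of lens 2 (overall magnification ≈ 0.19).

11.5 cm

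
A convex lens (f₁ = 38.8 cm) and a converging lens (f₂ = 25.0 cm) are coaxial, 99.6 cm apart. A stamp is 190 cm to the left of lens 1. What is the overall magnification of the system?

m = +0.248

Lens 1: 1/d_i1 = 1/(38.8) − 1/(190) = 0.02051, so d_i1 = 48.76 cm; m₁ = −d_i1/d_o1 = -0.2566.
d_o2 = 99.6 − (48.76) = 50.84 cm.
Lens 2: 1/d_i2 = 1/(25.0) − 1/(50.84) = 0.02033, so d_i2 = 49.19 cm; m₂ = −d_i2/d_o2 = -0.9675.
m = m₁·m₂ = (-0.2566)(-0.9675) = +0.248.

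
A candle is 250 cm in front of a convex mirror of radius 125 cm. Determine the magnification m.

m = +0.200

f = R/2 = 125/2 = 62.50 cm; for a convex mirror, f = -62.50 cm.
1/d_i = 1/f − 1/d_o = 1/(-62.50) − 1/(250) = -0.02000, so d_i = -50.00 cm.
m = −d_i/d_o = −(-50.00)/(250) = +0.200.
The image is virtual, upright and reduced, behind the mirror.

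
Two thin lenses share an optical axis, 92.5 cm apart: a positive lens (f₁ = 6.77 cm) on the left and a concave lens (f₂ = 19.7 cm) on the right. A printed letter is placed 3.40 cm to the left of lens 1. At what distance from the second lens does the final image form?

16.4 cm

Lens 1: 1/d_i1 = 1/f₁ − 1/d_o1 = 1/(6.77) − 1/(3.40) = -0.1464, so d_i1 = -6.830 cm.
The intermediate image is 6.830 cm to the left of lens 1 (virtual), which is 92.5 − (-6.830) = 99.33 cm to the left of lens 2, so d_o2 = +99.33 cm.
Lens 2 is diverging, so f₂ = −19.7 cm.
Lens 2: 1/d_i2 = 1/f₂ − 1/d_o2 = 1/(-19.7) − 1/(99.33) = -0.06083, so d_i2 = -16.4 cm.
The final image is virtual, 16.4 cm to the left of lens 2 (overall magnification ≈ 0.33).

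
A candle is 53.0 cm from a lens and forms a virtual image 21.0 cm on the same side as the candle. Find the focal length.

Virtual image ⇒ d_i = −21.0 cm.
1/f = 1/d_o + 1/d_i = 1/(53.0) + 1/(-21.0) = -0.02875, so f = -34.8 cm.
Since f is negative, the lens is diverging.

f = -34.8 cm (diverging)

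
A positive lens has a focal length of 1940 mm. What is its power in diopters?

f = 194 cm = 1.94 m.
P = 1/f = 1/(1.94 m) = +0.515 D.

P = +0.515 D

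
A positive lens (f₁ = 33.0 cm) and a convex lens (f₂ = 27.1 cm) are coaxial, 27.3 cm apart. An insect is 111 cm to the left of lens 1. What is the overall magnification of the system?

Lens 1: 1/d_i1 = 1/(33.0) − 1/(111) = 0.02129, so d_i1 = 46.96 cm; m₁ = −d_i1/d_o1 = -0.4231.
d_o2 = 27.3 − (46.96) = -19.66 cm (virtual object).
Lens 2: 1/d_i2 = 1/(27.1) − 1/(-19.66) = 0.08777, so d_i2 = 11.39 cm; m₂ = −d_i2/d_o2 = +0.5796.
m = m₁·m₂ = (-0.4231)(+0.5796) = -0.245.

m = -0.245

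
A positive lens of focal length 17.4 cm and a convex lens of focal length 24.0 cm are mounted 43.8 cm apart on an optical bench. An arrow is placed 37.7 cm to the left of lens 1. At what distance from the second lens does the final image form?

22.0 cm

Lens 1: 1/d_i1 = 1/f₁ − 1/d_o1 = 1/(17.4) − 1/(37.7) = 0.03095, so d_i1 = 32.31 cm.
The intermediate image is 32.31 cm to the right of lens 1, which is 43.8 − (32.31) = 11.49 cm to the left of lens 2, so d_o2 = +11.49 cm.
Lens 2: 1/d_i2 = 1/f₂ − 1/d_o2 = 1/(24.0) − 1/(11.49) = -0.04537, so d_i2 = -22.0 cm.
The final image is virtual, 22.0 cm to the left of lens 2 (overall magnification ≈ -1.6).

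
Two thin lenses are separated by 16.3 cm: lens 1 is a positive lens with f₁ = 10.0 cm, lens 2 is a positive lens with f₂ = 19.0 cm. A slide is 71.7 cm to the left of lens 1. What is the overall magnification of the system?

Lens 1: 1/d_i1 = 1/(10.0) − 1/(71.7) = 0.08605, so d_i1 = 11.62 cm; m₁ = −d_i1/d_o1 = -0.1621.
d_o2 = 16.3 − (11.62) = 4.680 cm.
Lens 2: 1/d_i2 = 1/(19.0) − 1/(4.680) = -0.1610, so d_i2 = -6.209 cm; m₂ = −d_i2/d_o2 = +1.327.
m = m₁·m₂ = (-0.1621)(+1.327) = -0.215.

m = -0.215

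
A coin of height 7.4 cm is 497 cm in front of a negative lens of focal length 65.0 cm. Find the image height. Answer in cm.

For a negative lens, f = -65.0 cm.
1/d_i = 1/f − 1/d_o = 1/(-65.00) − 1/(497) = -0.01740, so d_i = -57.48 cm.
m = −d_i/d_o = +0.1157.
|h_i| = |m|·h_o = 0.1157 × 7.4 = 0.856 cm. The image is virtual, upright and reduced, on the same side as the object.

0.856 cm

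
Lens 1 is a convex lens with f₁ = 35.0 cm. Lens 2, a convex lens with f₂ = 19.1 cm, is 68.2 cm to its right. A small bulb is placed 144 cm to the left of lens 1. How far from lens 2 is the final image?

Lens 1: 1/d_i1 = 1/f₁ − 1/d_o1 = 1/(35.0) − 1/(144) = 0.02163, so d_i1 = 46.24 cm.
The intermediate image is 46.24 cm to the right of lens 1, which is 68.2 − (46.24) = 21.96 cm to the left of lens 2, so d_o2 = +21.96 cm.
Lens 2: 1/d_i2 = 1/f₂ − 1/d_o2 = 1/(19.1) − 1/(21.96) = 0.006819, so d_i2 = 147 cm.
The final image is real, 147 cm to the right of lens 2 (overall magnification ≈ 2.1).

147 cm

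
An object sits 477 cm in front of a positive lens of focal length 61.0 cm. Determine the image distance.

69.9 cm

Lens equation: 1/d_i = 1/f − 1/d_o = 1/(61.00) − 1/(477) = 0.01639 − 0.002096 = 0.01430, so d_i = 69.9 cm.
The image is real, inverted and reduced, on the far side of the lens.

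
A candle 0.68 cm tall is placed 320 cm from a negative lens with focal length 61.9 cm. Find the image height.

0.110 cm

For a negative lens, f = -61.9 cm.
1/d_i = 1/f − 1/d_o = 1/(-61.90) − 1/(320) = -0.01928, so d_i = -51.87 cm.
m = −d_i/d_o = +0.1621.
|h_i| = |m|·h_o = 0.1621 × 0.68 = 0.110 cm. The image is virtual, upright and reduced, on the same side as the object.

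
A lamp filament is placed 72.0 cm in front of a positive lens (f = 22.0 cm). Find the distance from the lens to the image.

Lens equation: 1/s_i = 1/f − 1/s_o = 1/(22.00) − 1/(72.0) = 0.04545 − 0.01389 = 0.03157, so s_i = 31.7 cm.
The image is real, inverted and reduced, on the far side of the lens.

31.7 cm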